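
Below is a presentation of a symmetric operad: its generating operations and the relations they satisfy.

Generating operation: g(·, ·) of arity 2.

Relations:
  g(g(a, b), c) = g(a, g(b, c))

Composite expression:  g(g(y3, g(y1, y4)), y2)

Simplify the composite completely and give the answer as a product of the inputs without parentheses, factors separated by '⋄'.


y3 ⋄ y1 ⋄ y4 ⋄ y2

The g-tree's shape is irrelevant; the y-reading-order decides.
g(y1, y4) collapses to y1 ⋄ y4
g(y3, g(y1, y4)) collapses to y3 ⋄ y1 ⋄ y4
g(g(y3, g(y1, y4)), y2) collapses to y3 ⋄ y1 ⋄ y4 ⋄ y2


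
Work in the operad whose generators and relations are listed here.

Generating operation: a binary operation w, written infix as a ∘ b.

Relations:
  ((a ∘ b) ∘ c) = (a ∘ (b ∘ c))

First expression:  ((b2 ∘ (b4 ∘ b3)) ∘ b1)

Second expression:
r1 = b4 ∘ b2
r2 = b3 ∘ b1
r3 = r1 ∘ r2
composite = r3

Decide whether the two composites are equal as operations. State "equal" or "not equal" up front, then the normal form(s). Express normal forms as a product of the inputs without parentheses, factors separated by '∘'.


not equal; the first gives b2 ∘ b4 ∘ b3 ∘ b1 and the second b4 ∘ b2 ∘ b3 ∘ b1


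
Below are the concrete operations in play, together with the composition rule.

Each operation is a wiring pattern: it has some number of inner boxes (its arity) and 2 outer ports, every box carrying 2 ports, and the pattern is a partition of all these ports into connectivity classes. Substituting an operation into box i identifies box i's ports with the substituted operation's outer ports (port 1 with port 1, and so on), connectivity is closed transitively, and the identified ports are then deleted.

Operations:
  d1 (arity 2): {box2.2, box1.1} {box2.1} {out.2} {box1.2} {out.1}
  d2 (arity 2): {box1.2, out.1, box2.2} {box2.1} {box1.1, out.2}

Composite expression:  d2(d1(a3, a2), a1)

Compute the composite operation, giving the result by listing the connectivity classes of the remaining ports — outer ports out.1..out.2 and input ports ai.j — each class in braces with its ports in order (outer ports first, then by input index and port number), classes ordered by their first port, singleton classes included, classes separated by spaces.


{out.1, a1.2} {out.2} {a1.1} {a2.1} {a2.2, a3.1} {a3.2}


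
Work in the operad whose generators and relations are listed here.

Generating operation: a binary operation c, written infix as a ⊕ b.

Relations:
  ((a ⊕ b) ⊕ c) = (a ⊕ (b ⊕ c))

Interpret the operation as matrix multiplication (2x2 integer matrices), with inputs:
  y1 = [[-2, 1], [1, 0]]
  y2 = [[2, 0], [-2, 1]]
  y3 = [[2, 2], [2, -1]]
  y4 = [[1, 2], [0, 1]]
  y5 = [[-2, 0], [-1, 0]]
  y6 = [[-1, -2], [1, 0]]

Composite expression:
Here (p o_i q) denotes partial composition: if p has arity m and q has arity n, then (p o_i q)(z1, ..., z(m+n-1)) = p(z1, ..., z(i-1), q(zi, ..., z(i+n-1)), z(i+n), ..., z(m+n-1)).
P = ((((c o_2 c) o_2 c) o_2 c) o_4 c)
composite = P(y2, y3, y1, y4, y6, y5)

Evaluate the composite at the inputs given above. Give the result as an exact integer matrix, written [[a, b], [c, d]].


(y3 ⊕ y1) = [[-2, 2], [-5, 2]]
(y4 ⊕ y6) = [[1, -2], [1, 0]]
((y3 ⊕ y1) ⊕ (y4 ⊕ y6)) = [[0, 4], [-3, 10]]
(((y3 ⊕ y1) ⊕ (y4 ⊕ y6)) ⊕ y5) = [[-4, 0], [-4, 0]]
(y2 ⊕ (((y3 ⊕ y1) ⊕ (y4 ⊕ y6)) ⊕ y5)) = [[-8, 0], [4, 0]]

[[-8, 0], [4, 0]]


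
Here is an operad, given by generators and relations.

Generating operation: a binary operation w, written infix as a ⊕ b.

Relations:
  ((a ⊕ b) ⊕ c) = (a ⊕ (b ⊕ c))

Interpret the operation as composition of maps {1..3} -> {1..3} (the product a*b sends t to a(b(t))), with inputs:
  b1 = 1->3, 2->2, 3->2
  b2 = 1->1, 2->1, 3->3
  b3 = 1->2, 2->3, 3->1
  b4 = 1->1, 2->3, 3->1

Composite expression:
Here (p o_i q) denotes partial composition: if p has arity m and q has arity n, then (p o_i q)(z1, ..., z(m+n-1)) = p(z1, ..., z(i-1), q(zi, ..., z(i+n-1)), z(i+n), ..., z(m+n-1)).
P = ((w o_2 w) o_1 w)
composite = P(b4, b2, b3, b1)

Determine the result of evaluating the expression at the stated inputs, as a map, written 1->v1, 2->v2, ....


(b4 ⊕ b2) = 1->1, 2->1, 3->1
(b3 ⊕ b1) = 1->1, 2->3, 3->3
((b4 ⊕ b2) ⊕ (b3 ⊕ b1)) = 1->1, 2->1, 3->1

1->1, 2->1, 3->1


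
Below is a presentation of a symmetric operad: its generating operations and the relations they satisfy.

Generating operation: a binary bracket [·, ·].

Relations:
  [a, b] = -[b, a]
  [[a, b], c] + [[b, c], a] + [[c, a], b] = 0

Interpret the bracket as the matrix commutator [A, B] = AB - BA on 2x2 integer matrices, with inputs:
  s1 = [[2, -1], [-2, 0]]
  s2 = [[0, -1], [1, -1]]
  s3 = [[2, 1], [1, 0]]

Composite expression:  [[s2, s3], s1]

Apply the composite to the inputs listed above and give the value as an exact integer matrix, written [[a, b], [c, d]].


[[-5, -2], [-6, 5]]

[s2, s3] = [[-2, 3], [1, 2]]
[[s2, s3], s1] = [[-5, -2], [-6, 5]]


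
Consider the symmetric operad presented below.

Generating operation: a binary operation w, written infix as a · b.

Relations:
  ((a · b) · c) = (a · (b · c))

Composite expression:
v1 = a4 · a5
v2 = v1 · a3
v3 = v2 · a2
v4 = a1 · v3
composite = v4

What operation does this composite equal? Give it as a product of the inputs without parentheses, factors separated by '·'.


a1 · a4 · a5 · a3 · a2

All parenthesizations of w agree; list the a-inputs left to right.
(a4 · a5) unparenthesizes to a4 · a5
((a4 · a5) · a3) unparenthesizes to a4 · a5 · a3
(((a4 · a5) · a3) · a2) unparenthesizes to a4 · a5 · a3 · a2
(a1 · (((a4 · a5) · a3) · a2)) unparenthesizes to a1 · a4 · a5 · a3 · a2


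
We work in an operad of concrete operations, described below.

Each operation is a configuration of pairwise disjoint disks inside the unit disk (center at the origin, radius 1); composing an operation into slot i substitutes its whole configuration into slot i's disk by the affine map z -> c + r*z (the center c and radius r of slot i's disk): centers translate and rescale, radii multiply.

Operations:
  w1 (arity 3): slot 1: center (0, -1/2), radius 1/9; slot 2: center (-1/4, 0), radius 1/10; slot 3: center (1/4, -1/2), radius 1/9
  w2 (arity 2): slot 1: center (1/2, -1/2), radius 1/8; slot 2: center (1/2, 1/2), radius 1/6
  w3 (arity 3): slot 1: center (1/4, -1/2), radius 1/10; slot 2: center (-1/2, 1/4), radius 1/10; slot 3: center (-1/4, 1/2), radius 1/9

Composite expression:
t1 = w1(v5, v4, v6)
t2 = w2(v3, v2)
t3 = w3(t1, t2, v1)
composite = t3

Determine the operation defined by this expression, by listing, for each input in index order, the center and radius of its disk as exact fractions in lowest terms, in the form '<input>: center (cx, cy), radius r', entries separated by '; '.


v1: center (-1/4, 1/2), radius 1/9; v2: center (-9/20, 3/10), radius 1/60; v3: center (-9/20, 1/5), radius 1/80; v4: center (9/40, -1/2), radius 1/100; v5: center (1/4, -11/20), radius 1/90; v6: center (11/40, -11/20), radius 1/90

Affine substitution under w3: radii multiply and v-centers shift.
input v5: applying the 2 nested substitutions gives center (1/4, -11/20), radius 1/90
input v4: applying the 2 nested substitutions gives center (9/40, -1/2), radius 1/100
input v6: applying the 2 nested substitutions gives center (11/40, -11/20), radius 1/90
input v3: applying the 2 nested substitutions gives center (-9/20, 1/5), radius 1/80
input v2: applying the 2 nested substitutions gives center (-9/20, 3/10), radius 1/60
input v1: applying the 1 nested substitution gives center (-1/4, 1/2), radius 1/9


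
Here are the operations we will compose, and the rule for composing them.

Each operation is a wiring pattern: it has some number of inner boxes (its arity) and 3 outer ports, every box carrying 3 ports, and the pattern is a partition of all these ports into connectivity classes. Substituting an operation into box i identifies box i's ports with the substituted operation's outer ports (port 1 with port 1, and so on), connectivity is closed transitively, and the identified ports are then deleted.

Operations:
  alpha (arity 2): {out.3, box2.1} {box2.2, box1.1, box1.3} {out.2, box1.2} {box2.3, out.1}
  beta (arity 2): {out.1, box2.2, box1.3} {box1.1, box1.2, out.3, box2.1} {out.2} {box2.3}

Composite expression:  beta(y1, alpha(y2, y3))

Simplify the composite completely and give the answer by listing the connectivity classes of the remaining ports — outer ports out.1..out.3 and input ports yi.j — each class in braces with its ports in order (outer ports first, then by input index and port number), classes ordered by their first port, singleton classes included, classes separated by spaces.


{out.1, y1.3, y2.2} {out.2} {out.3, y1.1, y1.2, y3.3} {y2.1, y2.3, y3.2} {y3.1}

Reachability decides: close wires over beta-identified ports.
stage alpha: inputs (y2, y3), connectivity {out.1, y3.3} {out.2, y2.2} {out.3, y3.1} {y2.1, y2.3, y3.2}, out.j its boundary
stage beta: inputs (y1, y2, y3), connectivity {out.1, y1.3, y2.2} {out.2} {out.3, y1.1, y1.2, y3.3} {y2.1, y2.3, y3.2} {y3.1}, out.j its boundary


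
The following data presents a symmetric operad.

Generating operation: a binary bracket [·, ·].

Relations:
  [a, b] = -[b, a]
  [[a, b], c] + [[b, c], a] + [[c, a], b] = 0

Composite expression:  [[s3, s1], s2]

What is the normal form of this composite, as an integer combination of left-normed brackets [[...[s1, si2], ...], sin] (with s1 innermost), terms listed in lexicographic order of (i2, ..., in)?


-[[s1, s3], s2]

Left-normed coefficients sit on the s1-initial expansion words.
Composite bracket: [[s3, s1], s2]
Under [a, b] = ab - ba we get 4 signed associative words (2^2 = 4).
The s1-initial words carry the normal form:
  s1s3s2 (sign -1) contributes -[[s1, s3], s2]


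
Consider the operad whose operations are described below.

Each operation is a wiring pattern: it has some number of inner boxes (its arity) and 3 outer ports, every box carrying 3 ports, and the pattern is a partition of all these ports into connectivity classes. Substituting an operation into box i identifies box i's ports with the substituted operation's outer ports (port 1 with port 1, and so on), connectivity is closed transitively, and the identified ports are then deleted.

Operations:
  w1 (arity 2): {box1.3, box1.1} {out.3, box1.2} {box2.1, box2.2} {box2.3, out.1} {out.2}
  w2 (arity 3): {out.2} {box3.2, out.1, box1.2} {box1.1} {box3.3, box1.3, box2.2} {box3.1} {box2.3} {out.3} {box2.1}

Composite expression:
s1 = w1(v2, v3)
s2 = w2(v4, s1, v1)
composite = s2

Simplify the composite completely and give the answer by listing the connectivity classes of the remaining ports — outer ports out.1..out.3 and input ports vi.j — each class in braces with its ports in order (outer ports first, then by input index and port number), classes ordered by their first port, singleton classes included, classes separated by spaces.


{out.1, v1.2, v4.2} {out.2} {out.3} {v1.1} {v1.3, v4.3} {v2.1, v2.3} {v2.2} {v3.1, v3.2} {v3.3} {v4.1}

Treat the ports identified at w2 as solder joints: merge, then drop.
through w1, on inputs (v2, v3): {out.1, v3.3} {out.2} {out.3, v2.2} {v2.1, v2.3} {v3.1, v3.2} (out.j = stage outer ports)
through w2, on inputs (v4, v2, v3, v1): {out.1, v1.2, v4.2} {out.2} {out.3} {v1.1} {v1.3, v4.3} {v2.1, v2.3} {v2.2} {v3.1, v3.2} {v3.3} {v4.1} (out.j = stage outer ports)


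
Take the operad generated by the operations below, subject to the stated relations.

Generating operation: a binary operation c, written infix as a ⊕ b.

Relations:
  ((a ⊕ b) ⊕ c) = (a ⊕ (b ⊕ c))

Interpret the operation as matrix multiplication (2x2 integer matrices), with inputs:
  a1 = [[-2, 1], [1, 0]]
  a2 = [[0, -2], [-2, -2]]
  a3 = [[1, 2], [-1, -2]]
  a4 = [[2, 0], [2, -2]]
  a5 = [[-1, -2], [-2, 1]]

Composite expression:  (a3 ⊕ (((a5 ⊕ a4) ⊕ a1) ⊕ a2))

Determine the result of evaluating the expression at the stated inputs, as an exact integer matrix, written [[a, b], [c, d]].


(a5 ⊕ a4) = [[-6, 4], [-2, -2]]
((a5 ⊕ a4) ⊕ a1) = [[16, -6], [2, -2]]
(((a5 ⊕ a4) ⊕ a1) ⊕ a2) = [[12, -20], [4, 0]]
(a3 ⊕ (((a5 ⊕ a4) ⊕ a1) ⊕ a2)) = [[20, -20], [-20, 20]]

[[20, -20], [-20, 20]]


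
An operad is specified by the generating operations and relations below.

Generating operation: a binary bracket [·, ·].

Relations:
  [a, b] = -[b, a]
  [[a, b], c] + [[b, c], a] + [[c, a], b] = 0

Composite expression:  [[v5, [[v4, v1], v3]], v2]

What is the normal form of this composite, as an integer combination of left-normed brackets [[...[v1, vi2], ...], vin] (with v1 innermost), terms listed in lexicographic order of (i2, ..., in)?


Skip Jacobi rewriting: expand, keep v1-initial words, read off terms.
Composite bracket: [[v5, [[v4, v1], v3]], v2]
Applying ab - ba throughout gives 16 signed words (2^4 = 16).
Only words starting with v1 matter:
  the word v1v4v3v5v2 carries sign +1 and contributes +[[[[v1, v4], v3], v5], v2]

[[[[v1, v4], v3], v5], v2]


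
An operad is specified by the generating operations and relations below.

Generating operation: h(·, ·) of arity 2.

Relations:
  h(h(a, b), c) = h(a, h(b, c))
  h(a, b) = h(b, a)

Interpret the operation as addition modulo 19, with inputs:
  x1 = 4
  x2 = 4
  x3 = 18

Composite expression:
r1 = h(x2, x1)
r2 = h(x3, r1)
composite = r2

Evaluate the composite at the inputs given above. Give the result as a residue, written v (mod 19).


h(x2, x1) = 8
h(x3, h(x2, x1)) = 7

7 (mod 19)


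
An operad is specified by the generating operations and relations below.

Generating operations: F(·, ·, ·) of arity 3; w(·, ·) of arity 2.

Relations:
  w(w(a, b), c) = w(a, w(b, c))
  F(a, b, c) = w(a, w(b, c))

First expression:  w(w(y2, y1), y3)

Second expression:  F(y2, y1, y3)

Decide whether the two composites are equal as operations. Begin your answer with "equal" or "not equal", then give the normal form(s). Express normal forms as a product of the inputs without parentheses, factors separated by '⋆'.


The first composite normalizes to y2 ⋆ y1 ⋆ y3
The second composite normalizes to y2 ⋆ y1 ⋆ y3
The normal forms match — equal.

equal: each reduces to y2 ⋆ y1 ⋆ y3


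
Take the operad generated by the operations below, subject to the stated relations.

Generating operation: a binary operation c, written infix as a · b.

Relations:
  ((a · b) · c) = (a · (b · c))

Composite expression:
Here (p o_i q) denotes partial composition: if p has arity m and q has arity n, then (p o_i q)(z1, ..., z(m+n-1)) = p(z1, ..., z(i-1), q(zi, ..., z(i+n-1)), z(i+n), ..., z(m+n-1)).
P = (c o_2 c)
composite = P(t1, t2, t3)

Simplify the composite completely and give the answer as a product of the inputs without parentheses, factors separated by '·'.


Under associativity of c, the answer is the t's in reading order.
(t2 · t3) linearizes to t2 · t3
(t1 · (t2 · t3)) linearizes to t1 · t2 · t3

t1 · t2 · t3


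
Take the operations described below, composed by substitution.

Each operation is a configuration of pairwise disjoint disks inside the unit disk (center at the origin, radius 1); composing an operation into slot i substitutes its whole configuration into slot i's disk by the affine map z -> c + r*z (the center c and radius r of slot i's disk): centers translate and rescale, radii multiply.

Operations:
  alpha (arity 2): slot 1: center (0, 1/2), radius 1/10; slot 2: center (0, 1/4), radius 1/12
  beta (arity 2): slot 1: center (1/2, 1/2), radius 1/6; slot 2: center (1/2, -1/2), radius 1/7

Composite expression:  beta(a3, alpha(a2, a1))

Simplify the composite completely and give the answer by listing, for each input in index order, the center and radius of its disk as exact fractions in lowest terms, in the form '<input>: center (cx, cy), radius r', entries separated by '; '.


a1: center (1/2, -13/28), radius 1/84; a2: center (1/2, -3/7), radius 1/70; a3: center (1/2, 1/2), radius 1/6


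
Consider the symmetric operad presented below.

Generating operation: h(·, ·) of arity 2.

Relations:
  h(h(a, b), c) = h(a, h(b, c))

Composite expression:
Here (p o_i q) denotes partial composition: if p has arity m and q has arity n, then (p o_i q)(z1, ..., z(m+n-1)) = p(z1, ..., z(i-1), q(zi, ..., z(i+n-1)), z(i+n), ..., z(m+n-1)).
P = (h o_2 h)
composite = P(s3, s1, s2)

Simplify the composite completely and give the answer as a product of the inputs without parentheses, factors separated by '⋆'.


s3 ⋆ s1 ⋆ s2


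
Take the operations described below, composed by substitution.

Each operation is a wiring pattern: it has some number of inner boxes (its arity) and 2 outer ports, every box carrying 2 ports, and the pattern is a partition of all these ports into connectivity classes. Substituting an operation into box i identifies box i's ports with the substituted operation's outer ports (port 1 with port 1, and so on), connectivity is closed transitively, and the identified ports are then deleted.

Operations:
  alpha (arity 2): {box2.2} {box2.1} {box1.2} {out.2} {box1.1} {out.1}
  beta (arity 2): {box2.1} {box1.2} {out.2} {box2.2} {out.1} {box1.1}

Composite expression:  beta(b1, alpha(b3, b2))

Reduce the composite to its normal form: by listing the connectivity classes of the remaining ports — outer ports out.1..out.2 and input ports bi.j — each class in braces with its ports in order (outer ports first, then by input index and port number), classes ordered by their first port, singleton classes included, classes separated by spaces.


{out.1} {out.2} {b1.1} {b1.2} {b2.1} {b2.2} {b3.1} {b3.2}

Treat the ports identified at beta as solder joints: merge, then drop.
the subtree at alpha composes to {out.1} {out.2} {b2.1} {b2.2} {b3.1} {b3.2} on (b3, b2); out.j = own outer ports
the subtree at beta composes to {out.1} {out.2} {b1.1} {b1.2} {b2.1} {b2.2} {b3.1} {b3.2} on (b1, b3, b2); out.j = own outer ports


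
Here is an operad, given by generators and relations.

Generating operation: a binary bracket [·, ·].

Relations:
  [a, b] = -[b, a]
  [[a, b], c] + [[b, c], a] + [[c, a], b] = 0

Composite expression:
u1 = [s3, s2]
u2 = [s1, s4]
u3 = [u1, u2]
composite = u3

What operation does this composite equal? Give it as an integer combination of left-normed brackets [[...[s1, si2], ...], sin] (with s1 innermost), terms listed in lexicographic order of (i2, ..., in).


Left-normed coefficients sit on the s1-initial expansion words.
Composite bracket: [[s3, s2], [s1, s4]]
Expanding via [a, b] = ab - ba: 8 signed words (2^3 = 8).
The s1-initial words carry the normal form:
  from s1s4s2s3, sign +1: term +[[[s1, s4], s2], s3]
  from s1s4s3s2, sign -1: term -[[[s1, s4], s3], s2]

[[[s1, s4], s2], s3] - [[[s1, s4], s3], s2]


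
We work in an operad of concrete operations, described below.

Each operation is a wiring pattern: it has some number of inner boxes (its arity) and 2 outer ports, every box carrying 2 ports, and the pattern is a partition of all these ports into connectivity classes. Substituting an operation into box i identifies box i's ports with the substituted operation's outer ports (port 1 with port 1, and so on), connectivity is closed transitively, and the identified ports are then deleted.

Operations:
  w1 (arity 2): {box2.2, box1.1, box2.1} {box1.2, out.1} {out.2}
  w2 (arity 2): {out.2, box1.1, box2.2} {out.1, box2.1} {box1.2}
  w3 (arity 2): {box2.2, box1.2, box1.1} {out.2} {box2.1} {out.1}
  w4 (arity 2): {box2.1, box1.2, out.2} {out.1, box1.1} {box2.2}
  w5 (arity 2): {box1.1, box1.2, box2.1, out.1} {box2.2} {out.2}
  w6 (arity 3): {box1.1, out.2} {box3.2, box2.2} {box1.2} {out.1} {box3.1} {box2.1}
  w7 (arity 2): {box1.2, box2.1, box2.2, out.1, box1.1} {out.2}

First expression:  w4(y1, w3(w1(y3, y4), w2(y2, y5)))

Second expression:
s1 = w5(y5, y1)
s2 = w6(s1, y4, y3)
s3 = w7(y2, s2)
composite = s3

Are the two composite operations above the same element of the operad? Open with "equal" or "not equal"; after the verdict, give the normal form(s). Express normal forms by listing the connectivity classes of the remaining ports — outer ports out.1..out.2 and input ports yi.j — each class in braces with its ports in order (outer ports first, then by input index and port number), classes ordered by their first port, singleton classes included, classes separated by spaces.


The first expression, normalized: {out.1, y1.1} {out.2, y1.2} {y2.1, y3.2, y5.2} {y2.2} {y3.1, y4.1, y4.2} {y5.1}
The second expression, normalized: {out.1, y1.1, y2.1, y2.2, y5.1, y5.2} {out.2} {y1.2} {y3.1} {y3.2, y4.2} {y4.1}
Distinct normal forms: not equal.

not equal; first: {out.1, y1.1} {out.2, y1.2} {y2.1, y3.2, y5.2} {y2.2} {y3.1, y4.1, y4.2} {y5.1}; second: {out.1, y1.1, y2.1, y2.2, y5.1, y5.2} {out.2} {y1.2} {y3.1} {y3.2, y4.2} {y4.1}


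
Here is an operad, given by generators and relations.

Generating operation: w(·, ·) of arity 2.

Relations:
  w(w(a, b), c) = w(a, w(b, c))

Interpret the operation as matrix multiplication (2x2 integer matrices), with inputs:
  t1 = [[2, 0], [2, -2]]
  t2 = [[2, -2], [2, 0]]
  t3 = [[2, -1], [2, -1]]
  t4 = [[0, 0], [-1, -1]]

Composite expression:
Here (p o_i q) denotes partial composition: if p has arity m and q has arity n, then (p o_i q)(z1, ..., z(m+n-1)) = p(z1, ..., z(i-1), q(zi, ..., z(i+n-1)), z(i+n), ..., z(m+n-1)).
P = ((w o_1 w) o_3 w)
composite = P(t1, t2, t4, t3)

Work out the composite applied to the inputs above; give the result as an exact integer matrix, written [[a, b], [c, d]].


[[16, -8], [16, -8]]

w(t1, t2) = [[4, -4], [0, -4]]
w(t4, t3) = [[0, 0], [-4, 2]]
w(w(t1, t2), w(t4, t3)) = [[16, -8], [16, -8]]


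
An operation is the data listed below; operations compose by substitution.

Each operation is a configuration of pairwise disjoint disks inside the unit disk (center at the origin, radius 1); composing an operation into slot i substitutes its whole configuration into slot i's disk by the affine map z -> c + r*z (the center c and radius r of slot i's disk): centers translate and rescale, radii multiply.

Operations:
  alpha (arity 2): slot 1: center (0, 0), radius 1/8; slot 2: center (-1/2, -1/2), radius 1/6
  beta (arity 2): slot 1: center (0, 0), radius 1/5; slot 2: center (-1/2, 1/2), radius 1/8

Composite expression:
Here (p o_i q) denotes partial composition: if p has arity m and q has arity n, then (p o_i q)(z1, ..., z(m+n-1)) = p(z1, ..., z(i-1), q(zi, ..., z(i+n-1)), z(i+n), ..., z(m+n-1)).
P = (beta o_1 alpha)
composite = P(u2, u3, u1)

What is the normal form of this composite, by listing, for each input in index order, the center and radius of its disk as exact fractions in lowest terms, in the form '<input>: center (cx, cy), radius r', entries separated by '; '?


u1: center (-1/2, 1/2), radius 1/8; u2: center (0, 0), radius 1/40; u3: center (-1/10, -1/10), radius 1/30

Below beta, radii multiply path by path; the u-disk centers shift.
input u2: applying the 2 nested substitutions gives center (0, 0), radius 1/40
input u3: applying the 2 nested substitutions gives center (-1/10, -1/10), radius 1/30
input u1: applying the 1 nested substitution gives center (-1/2, 1/2), radius 1/8


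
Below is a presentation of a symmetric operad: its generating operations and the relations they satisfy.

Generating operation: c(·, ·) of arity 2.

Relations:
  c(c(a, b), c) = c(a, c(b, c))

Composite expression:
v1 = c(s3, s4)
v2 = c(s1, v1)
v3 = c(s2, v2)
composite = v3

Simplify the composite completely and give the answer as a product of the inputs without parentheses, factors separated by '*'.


s2 * s1 * s3 * s4

The c-tree's shape is irrelevant; the s-reading-order decides.
c(s3, s4) unparenthesizes to s3 * s4
c(s1, c(s3, s4)) unparenthesizes to s1 * s3 * s4
c(s2, c(s1, c(s3, s4))) unparenthesizes to s2 * s1 * s3 * s4


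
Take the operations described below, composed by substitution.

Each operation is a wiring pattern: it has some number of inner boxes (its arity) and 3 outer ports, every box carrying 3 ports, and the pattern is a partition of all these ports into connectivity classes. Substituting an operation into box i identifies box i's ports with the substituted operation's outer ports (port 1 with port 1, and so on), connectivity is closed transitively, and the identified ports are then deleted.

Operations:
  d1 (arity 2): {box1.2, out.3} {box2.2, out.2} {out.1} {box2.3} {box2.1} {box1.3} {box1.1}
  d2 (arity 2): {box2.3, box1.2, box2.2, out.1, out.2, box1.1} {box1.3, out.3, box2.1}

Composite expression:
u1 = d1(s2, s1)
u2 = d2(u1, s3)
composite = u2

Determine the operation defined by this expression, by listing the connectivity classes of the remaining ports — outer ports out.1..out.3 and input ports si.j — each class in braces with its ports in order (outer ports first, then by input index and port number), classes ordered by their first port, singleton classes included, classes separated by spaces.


{out.1, out.2, s1.2, s3.2, s3.3} {out.3, s2.2, s3.1} {s1.1} {s1.3} {s2.1} {s2.3}

Substituting into d2 glues patterns; closure does the rest.
d1 over (s2, s1) gives {out.1} {out.2, s1.2} {out.3, s2.2} {s1.1} {s1.3} {s2.1} {s2.3}, out.j being that stage's outer ports
d2 over (s2, s1, s3) gives {out.1, out.2, s1.2, s3.2, s3.3} {out.3, s2.2, s3.1} {s1.1} {s1.3} {s2.1} {s2.3}, out.j being that stage's outer ports


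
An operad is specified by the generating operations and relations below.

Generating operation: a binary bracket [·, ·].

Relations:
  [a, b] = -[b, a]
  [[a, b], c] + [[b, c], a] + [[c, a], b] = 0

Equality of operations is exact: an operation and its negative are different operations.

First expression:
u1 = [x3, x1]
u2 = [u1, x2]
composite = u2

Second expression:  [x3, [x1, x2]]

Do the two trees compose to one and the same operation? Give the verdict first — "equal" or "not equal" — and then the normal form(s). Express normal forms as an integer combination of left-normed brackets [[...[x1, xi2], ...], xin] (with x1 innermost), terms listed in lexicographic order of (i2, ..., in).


not equal; first: -[[x1, x3], x2]; second: -[[x1, x2], x3]

In normal form, the first expression is -[[x1, x3], x2]
In normal form, the second expression is -[[x1, x2], x3]
The forms do not match — not equal.


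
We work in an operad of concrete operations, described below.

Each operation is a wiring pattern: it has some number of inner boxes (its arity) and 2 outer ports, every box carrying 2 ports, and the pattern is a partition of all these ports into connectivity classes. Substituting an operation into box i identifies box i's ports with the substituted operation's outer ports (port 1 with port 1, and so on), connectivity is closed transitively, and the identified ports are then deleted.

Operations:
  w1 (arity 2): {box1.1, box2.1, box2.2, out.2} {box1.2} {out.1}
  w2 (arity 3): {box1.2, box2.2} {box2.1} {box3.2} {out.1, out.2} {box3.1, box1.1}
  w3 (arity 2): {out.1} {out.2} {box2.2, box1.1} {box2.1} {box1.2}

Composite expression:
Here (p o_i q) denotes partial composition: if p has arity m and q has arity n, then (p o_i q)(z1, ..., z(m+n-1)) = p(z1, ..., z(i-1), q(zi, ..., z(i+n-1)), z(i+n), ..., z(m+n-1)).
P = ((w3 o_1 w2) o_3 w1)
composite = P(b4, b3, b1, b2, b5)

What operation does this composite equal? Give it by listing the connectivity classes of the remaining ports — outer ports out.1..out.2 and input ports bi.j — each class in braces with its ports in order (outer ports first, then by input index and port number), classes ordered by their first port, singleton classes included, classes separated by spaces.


Reachability decides: close wires over w3-identified ports.
the subtree at w1 composes to {out.1} {out.2, b1.1, b2.1, b2.2} {b1.2} on (b1, b2); out.j = own outer ports
the subtree at w2 composes to {out.1, out.2} {b1.1, b2.1, b2.2} {b1.2} {b3.1} {b3.2, b4.2} {b4.1} on (b4, b3, b1, b2); out.j = own outer ports
the subtree at w3 composes to {out.1} {out.2} {b1.1, b2.1, b2.2} {b1.2} {b3.1} {b3.2, b4.2} {b4.1} {b5.1} {b5.2} on (b4, b3, b1, b2, b5); out.j = own outer ports

{out.1} {out.2} {b1.1, b2.1, b2.2} {b1.2} {b3.1} {b3.2, b4.2} {b4.1} {b5.1} {b5.2}


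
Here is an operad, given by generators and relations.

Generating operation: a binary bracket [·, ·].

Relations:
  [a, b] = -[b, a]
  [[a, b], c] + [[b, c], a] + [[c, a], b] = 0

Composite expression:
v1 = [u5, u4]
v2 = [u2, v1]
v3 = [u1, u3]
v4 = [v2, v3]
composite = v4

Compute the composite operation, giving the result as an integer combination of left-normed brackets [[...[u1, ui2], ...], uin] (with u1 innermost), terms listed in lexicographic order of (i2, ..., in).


[[[[u1, u3], u2], u4], u5] - [[[[u1, u3], u2], u5], u4] - [[[[u1, u3], u4], u5], u2] + [[[[u1, u3], u5], u4], u2]

Skip Jacobi rewriting: expand, keep u1-initial words, read off terms.
Composite bracket: [[u2, [u5, u4]], [u1, u3]]
Each bracket splits as ab - ba, giving 16 signed words (2^4 = 16).
Words beginning with u1 determine it all:
  u1u3u2u4u5 (sign +1) contributes +[[[[u1, u3], u2], u4], u5]
  u1u3u2u5u4 (sign -1) contributes -[[[[u1, u3], u2], u5], u4]
  u1u3u4u5u2 (sign -1) contributes -[[[[u1, u3], u4], u5], u2]
  u1u3u5u4u2 (sign +1) contributes +[[[[u1, u3], u5], u4], u2]


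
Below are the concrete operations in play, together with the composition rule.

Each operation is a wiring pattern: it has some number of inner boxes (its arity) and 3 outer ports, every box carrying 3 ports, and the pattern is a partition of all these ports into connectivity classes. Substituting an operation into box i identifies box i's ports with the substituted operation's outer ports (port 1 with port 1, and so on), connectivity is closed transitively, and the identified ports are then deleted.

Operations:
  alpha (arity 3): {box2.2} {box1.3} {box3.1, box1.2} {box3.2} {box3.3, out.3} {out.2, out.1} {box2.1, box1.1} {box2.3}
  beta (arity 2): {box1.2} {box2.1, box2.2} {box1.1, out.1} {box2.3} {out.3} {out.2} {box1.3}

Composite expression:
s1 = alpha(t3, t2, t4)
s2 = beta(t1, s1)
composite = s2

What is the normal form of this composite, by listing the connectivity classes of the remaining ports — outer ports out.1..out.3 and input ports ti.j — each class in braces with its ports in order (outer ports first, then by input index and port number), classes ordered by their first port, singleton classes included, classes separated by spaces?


Reachability decides: close wires over beta-identified ports.
stage alpha: inputs (t3, t2, t4), connectivity {out.1, out.2} {out.3, t4.3} {t2.1, t3.1} {t2.2} {t2.3} {t3.2, t4.1} {t3.3} {t4.2}, out.j its boundary
stage beta: inputs (t1, t3, t2, t4), connectivity {out.1, t1.1} {out.2} {out.3} {t1.2} {t1.3} {t2.1, t3.1} {t2.2} {t2.3} {t3.2, t4.1} {t3.3} {t4.2} {t4.3}, out.j its boundary

{out.1, t1.1} {out.2} {out.3} {t1.2} {t1.3} {t2.1, t3.1} {t2.2} {t2.3} {t3.2, t4.1} {t3.3} {t4.2} {t4.3}


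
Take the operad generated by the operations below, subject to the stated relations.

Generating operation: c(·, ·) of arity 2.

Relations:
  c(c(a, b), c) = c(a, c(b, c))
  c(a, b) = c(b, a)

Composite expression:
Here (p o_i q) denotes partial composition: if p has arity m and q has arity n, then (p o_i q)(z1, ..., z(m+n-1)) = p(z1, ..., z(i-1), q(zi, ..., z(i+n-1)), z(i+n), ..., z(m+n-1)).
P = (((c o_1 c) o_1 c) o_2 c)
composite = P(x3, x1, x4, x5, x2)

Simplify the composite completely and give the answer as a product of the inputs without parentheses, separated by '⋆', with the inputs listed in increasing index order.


Key point: c commutes, so take the x-inputs in any fixed order.
c(x1, x4) spells out as x1 ⋆ x4
c(x3, c(x1, x4)) spells out as x3 ⋆ x1 ⋆ x4
c(c(x3, c(x1, x4)), x5) spells out as x3 ⋆ x1 ⋆ x4 ⋆ x5
c(c(c(x3, c(x1, x4)), x5), x2) spells out as x3 ⋆ x1 ⋆ x4 ⋆ x5 ⋆ x2
the factors in increasing index order: x1 ⋆ x2 ⋆ x3 ⋆ x4 ⋆ x5

x1 ⋆ x2 ⋆ x3 ⋆ x4 ⋆ x5


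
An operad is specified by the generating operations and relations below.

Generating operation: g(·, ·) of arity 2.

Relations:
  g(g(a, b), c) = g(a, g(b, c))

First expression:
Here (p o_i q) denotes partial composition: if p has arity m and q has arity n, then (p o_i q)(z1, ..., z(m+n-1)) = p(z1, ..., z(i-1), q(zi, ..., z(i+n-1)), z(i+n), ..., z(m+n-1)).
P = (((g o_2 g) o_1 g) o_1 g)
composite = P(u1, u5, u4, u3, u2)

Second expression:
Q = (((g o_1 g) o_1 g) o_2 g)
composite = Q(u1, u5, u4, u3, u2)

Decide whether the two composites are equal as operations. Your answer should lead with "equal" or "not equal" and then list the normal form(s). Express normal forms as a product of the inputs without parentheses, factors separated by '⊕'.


equal — both sides give u1 ⊕ u5 ⊕ u4 ⊕ u3 ⊕ u2

Normal form of the first expression: u1 ⊕ u5 ⊕ u4 ⊕ u3 ⊕ u2
Normal form of the second expression: u1 ⊕ u5 ⊕ u4 ⊕ u3 ⊕ u2
Both agree, so they are equal.


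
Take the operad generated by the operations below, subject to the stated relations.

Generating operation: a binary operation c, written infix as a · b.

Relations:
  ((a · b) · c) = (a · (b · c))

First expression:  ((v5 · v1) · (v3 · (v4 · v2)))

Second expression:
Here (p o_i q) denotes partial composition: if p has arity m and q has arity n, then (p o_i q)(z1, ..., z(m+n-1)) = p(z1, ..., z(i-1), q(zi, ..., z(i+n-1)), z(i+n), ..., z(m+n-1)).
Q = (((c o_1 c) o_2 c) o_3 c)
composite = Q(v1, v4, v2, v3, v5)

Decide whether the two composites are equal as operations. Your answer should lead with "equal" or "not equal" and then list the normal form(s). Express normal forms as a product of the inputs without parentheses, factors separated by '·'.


In normal form, the first expression is v5 · v1 · v3 · v4 · v2
In normal form, the second expression is v1 · v4 · v2 · v3 · v5
The normal forms differ: not equal.

not equal; first: v5 · v1 · v3 · v4 · v2; second: v1 · v4 · v2 · v3 · v5


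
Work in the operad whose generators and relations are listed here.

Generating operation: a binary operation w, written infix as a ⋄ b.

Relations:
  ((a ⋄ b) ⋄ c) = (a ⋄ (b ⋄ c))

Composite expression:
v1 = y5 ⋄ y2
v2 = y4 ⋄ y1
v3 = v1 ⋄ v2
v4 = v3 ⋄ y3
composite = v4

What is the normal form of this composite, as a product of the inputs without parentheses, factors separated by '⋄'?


y5 ⋄ y2 ⋄ y4 ⋄ y1 ⋄ y3

All parenthesizations of w agree; list the y-inputs left to right.
(y5 ⋄ y2) reduces to y5 ⋄ y2
(y4 ⋄ y1) reduces to y4 ⋄ y1
((y5 ⋄ y2) ⋄ (y4 ⋄ y1)) reduces to y5 ⋄ y2 ⋄ y4 ⋄ y1
(((y5 ⋄ y2) ⋄ (y4 ⋄ y1)) ⋄ y3) reduces to y5 ⋄ y2 ⋄ y4 ⋄ y1 ⋄ y3


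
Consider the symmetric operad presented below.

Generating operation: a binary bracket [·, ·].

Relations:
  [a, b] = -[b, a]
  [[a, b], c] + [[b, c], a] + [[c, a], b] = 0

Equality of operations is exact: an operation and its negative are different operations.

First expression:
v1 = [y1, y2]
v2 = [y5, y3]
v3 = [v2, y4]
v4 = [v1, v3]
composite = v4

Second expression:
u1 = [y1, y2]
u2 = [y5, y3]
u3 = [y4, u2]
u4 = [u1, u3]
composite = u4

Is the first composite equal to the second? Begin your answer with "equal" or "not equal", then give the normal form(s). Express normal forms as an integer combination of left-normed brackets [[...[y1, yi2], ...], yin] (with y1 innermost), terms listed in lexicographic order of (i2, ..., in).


not equal: they reduce to -[[[[y1, y2], y3], y5], y4] + [[[[y1, y2], y4], y3], y5] - [[[[y1, y2], y4], y5], y3] + [[[[y1, y2], y5], y3], y4] and [[[[y1, y2], y3], y5], y4] - [[[[y1, y2], y4], y3], y5] + [[[[y1, y2], y4], y5], y3] - [[[[y1, y2], y5], y3], y4]

The first expression reduces to -[[[[y1, y2], y3], y5], y4] + [[[[y1, y2], y4], y3], y5] - [[[[y1, y2], y4], y5], y3] + [[[[y1, y2], y5], y3], y4]
The second expression reduces to [[[[y1, y2], y3], y5], y4] - [[[[y1, y2], y4], y3], y5] + [[[[y1, y2], y4], y5], y3] - [[[[y1, y2], y5], y3], y4]
They disagree, so not equal.


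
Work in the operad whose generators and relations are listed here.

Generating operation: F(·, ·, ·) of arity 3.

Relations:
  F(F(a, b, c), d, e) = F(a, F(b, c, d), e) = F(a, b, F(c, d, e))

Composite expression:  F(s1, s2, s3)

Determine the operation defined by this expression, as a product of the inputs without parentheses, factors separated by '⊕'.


s1 ⊕ s2 ⊕ s3

The F-tree's shape is irrelevant; the s-reading-order decides.
F(s1, s2, s3) linearizes to s1 ⊕ s2 ⊕ s3


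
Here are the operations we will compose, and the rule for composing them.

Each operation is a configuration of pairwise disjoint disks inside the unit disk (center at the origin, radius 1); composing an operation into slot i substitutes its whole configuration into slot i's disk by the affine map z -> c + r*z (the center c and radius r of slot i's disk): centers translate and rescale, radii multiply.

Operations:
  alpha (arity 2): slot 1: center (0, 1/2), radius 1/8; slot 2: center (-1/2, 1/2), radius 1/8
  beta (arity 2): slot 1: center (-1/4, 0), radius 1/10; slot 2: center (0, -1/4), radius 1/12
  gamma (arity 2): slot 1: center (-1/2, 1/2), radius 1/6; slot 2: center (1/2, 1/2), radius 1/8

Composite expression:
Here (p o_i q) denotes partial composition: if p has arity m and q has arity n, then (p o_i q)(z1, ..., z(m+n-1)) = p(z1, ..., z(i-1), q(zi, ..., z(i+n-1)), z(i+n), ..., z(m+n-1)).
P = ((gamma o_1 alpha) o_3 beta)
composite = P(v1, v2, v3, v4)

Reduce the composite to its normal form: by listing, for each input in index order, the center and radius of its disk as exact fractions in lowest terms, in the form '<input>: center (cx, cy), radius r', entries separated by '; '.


v1: center (-1/2, 7/12), radius 1/48; v2: center (-7/12, 7/12), radius 1/48; v3: center (15/32, 1/2), radius 1/80; v4: center (1/2, 15/32), radius 1/96

Each v-disk chains the slot maps above it in gamma; radii multiply.
for v1, the 2-step affine chain lands on center (-1/2, 7/12), radius 1/48
for v2, the 2-step affine chain lands on center (-7/12, 7/12), radius 1/48
for v3, the 2-step affine chain lands on center (15/32, 1/2), radius 1/80
for v4, the 2-step affine chain lands on center (1/2, 15/32), radius 1/96


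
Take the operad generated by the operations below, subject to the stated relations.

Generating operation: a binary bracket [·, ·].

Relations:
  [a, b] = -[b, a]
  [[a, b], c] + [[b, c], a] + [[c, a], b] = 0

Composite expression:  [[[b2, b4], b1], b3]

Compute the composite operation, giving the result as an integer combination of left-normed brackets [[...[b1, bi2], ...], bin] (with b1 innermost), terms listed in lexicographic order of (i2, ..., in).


Antisymmetry and Jacobi reduce to b1-anchored left-normed brackets.
Composite bracket: [[[b2, b4], b1], b3]
Each bracket splits as ab - ba, giving 8 signed words (2^3 = 8).
Keep just the words that open with b1:
  word b1b2b4b3 has sign -1, contributing -[[[b1, b2], b4], b3]
  word b1b4b2b3 has sign +1, contributing +[[[b1, b4], b2], b3]

-[[[b1, b2], b4], b3] + [[[b1, b4], b2], b3]


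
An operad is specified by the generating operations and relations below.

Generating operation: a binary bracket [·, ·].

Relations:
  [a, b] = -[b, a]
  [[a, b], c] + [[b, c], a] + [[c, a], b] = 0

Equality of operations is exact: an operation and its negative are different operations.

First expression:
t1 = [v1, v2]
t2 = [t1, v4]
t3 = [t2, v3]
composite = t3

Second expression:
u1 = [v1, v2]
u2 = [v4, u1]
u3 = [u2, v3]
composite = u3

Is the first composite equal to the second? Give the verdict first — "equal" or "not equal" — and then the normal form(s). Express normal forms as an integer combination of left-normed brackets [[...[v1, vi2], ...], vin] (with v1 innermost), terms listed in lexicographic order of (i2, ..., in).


not equal; the first gives [[[v1, v2], v4], v3] and the second -[[[v1, v2], v4], v3]

The first composite normalizes to [[[v1, v2], v4], v3]
The second composite normalizes to -[[[v1, v2], v4], v3]
Different reductions; not equal.


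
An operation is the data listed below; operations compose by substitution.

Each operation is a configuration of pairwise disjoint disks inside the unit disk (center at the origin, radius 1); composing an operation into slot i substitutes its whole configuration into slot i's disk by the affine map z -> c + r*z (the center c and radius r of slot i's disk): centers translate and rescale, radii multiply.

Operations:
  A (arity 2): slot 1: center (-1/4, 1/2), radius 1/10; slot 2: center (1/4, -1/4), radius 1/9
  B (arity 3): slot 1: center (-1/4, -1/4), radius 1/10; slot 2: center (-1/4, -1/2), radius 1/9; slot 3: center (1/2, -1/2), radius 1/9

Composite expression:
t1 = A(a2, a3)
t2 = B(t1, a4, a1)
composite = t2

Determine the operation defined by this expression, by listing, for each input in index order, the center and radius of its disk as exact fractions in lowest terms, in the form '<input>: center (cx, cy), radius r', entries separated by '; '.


a1: center (1/2, -1/2), radius 1/9; a2: center (-11/40, -1/5), radius 1/100; a3: center (-9/40, -11/40), radius 1/90; a4: center (-1/4, -1/2), radius 1/9

Below B, radii multiply path by path; the a-disk centers shift.
input a2: applying the 2 nested substitutions gives center (-11/40, -1/5), radius 1/100
input a3: applying the 2 nested substitutions gives center (-9/40, -11/40), radius 1/90
input a4: applying the 1 nested substitution gives center (-1/4, -1/2), radius 1/9
input a1: applying the 1 nested substitution gives center (1/2, -1/2), radius 1/9
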